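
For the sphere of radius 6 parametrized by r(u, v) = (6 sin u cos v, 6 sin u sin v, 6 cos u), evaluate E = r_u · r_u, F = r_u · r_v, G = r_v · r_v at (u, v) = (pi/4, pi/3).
E = 36;  F = 0;  G = 18

Partials: r_u = (6*cos(u)*cos(v), 6*sin(v)*cos(u), -6*sin(u)), r_v = (-6*sin(u)*sin(v), 6*sin(u)*cos(v), 0). As functions of (u, v):
  E = r_u · r_u = 36,
  F = r_u · r_v = 0,
  G = r_v · r_v = 36*sin(u)^2.
Evaluating at (u, v) = (pi/4, pi/3): E = 36, F = 0, G = 18.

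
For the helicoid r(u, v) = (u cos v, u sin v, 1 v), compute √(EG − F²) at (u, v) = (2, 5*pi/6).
√(EG − F²)|_{(2, 5*pi/6)} = sqrt(5)

E = 1, F = 0, G = u^2 + 1; EG − F² = u^2 + 1; √(EG − F²) = sqrt(u^2 + 1). At the given point: sqrt(5).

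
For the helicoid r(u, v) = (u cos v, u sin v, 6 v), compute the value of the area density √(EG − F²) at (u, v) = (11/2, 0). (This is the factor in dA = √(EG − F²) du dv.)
√(EG − F²)|_{(11/2, 0)} = sqrt(265)/2

E = 1, F = 0, G = u^2 + 36, so EG − F² = u^2 + 36. Taking the positive square root: √(EG − F²) = sqrt(u^2 + 36). At (u, v) = (11/2, 0): sqrt(265)/2.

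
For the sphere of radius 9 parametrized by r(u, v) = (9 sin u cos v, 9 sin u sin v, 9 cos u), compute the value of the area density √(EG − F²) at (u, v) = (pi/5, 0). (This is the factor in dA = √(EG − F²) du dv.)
√(EG − F²)|_{(pi/5, 0)} = 81*sqrt(10 - 2*sqrt(5))/4

E = 81, F = 0, G = 81*sin(u)^2, so EG − F² = 6561*sin(u)^2. Taking the positive square root: √(EG − F²) = 81*Abs(sin(u)). At (u, v) = (pi/5, 0): 81*sqrt(10 - 2*sqrt(5))/4.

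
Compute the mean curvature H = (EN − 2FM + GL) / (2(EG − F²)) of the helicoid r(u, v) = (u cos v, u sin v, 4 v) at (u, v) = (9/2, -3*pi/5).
H = 0

With E = 1, F = 0, G = u^2 + 16, L = 0, M = -4/sqrt(u^2 + 16), N = 0, assemble
  H = (EN − 2FM + GL) / (2(EG − F²)) = 0.
At (u, v) = (9/2, -3*pi/5): H = 0.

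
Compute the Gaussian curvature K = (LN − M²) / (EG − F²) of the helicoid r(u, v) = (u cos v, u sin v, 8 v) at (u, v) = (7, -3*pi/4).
K = -64/12769

Coefficients of the first fundamental form: E = 1, F = 0, G = u^2 + 64.
Coefficients of the second fundamental form: L = 0, M = -8/sqrt(u^2 + 64), N = 0.
Assemble K = (LN − M²)/(EG − F²) = -64/(u^2 + 64)^2. At (u, v) = (7, -3*pi/4): K = -64/12769.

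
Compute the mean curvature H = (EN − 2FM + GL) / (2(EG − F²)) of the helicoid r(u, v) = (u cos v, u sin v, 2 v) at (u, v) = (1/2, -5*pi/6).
H = 0

With E = 1, F = 0, G = u^2 + 4, L = 0, M = -2/sqrt(u^2 + 4), N = 0, assemble
  H = (EN − 2FM + GL) / (2(EG − F²)) = 0.
At (u, v) = (1/2, -5*pi/6): H = 0.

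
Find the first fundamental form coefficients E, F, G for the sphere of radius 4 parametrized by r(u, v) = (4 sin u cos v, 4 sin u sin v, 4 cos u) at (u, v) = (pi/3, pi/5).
E = 16;  F = 0;  G = 12

Partials: r_u = (4*cos(u)*cos(v), 4*sin(v)*cos(u), -4*sin(u)), r_v = (-4*sin(u)*sin(v), 4*sin(u)*cos(v), 0). As functions of (u, v):
  E = r_u · r_u = 16,
  F = r_u · r_v = 0,
  G = r_v · r_v = 16*sin(u)^2.
Evaluating at (u, v) = (pi/3, pi/5): E = 16, F = 0, G = 12.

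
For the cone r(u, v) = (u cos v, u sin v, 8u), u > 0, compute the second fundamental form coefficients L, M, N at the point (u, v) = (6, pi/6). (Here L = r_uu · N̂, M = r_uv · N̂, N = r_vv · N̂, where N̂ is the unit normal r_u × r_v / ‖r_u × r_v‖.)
L = 0;  M = 0;  N = 48*sqrt(65)/65

Compute the unit normal N̂(u, v) = (-8*sqrt(65)*u*cos(v)/(65*Abs(u)), -8*sqrt(65)*u*sin(v)/(65*Abs(u)), sqrt(65)*u/(65*Abs(u))), and the second partials r_uu, r_uv, r_vv. Take dot products:
  L(u, v) = r_uu · N̂ = 0,
  M(u, v) = r_uv · N̂ = 0,
  N(u, v) = r_vv · N̂ = 8*sqrt(65)*u^2/(65*Abs(u)).
Evaluating at (u, v) = (6, pi/6):
  L = 0, M = 0, N = 48*sqrt(65)/65.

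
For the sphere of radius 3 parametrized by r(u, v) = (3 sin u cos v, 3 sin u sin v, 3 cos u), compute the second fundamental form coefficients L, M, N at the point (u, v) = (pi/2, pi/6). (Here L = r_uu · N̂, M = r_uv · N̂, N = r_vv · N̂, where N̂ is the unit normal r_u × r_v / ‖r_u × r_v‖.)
L = -3;  M = 0;  N = -3

Compute the unit normal N̂(u, v) = (sin(u)^2*cos(v)/Abs(sin(u)), sin(u)^2*sin(v)/Abs(sin(u)), sin(2*u)/(2*Abs(sin(u)))), and the second partials r_uu, r_uv, r_vv. Take dot products:
  L(u, v) = r_uu · N̂ = -3*sin(u)/Abs(sin(u)),
  M(u, v) = r_uv · N̂ = 0,
  N(u, v) = r_vv · N̂ = -3*sin(u)^3/Abs(sin(u)).
Evaluating at (u, v) = (pi/2, pi/6):
  L = -3, M = 0, N = -3.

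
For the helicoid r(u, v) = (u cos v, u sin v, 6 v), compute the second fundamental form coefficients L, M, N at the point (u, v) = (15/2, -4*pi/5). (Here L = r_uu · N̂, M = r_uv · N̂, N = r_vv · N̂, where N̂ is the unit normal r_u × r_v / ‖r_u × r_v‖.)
L = 0;  M = -4*sqrt(41)/41;  N = 0

Compute the unit normal N̂(u, v) = (6*sin(v)/sqrt(u^2 + 36), -6*cos(v)/sqrt(u^2 + 36), u/sqrt(u^2 + 36)), and the second partials r_uu, r_uv, r_vv. Take dot products:
  L(u, v) = r_uu · N̂ = 0,
  M(u, v) = r_uv · N̂ = -6/sqrt(u^2 + 36),
  N(u, v) = r_vv · N̂ = 0.
Evaluating at (u, v) = (15/2, -4*pi/5):
  L = 0, M = -4*sqrt(41)/41, N = 0.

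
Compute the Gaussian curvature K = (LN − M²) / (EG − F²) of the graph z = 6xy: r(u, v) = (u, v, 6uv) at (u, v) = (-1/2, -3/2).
K = -36/8281

Coefficients of the first fundamental form: E = 36*v^2 + 1, F = 36*u*v, G = 36*u^2 + 1.
Coefficients of the second fundamental form: L = 0, M = 6/sqrt(36*u^2 + 36*v^2 + 1), N = 0.
Assemble K = (LN − M²)/(EG − F²) = -36/(1296*u^4 + 2592*u^2*v^2 + 72*u^2 + 1296*v^4 + 72*v^2 + 1). At (u, v) = (-1/2, -3/2): K = -36/8281.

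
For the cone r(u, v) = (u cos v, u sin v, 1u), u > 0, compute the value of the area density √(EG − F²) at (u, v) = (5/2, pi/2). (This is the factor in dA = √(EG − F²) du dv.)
√(EG − F²)|_{(5/2, pi/2)} = 5*sqrt(2)/2

E = 2, F = 0, G = u^2, so EG − F² = 2*u^2. Taking the positive square root: √(EG − F²) = sqrt(2)*Abs(u). At (u, v) = (5/2, pi/2): 5*sqrt(2)/2.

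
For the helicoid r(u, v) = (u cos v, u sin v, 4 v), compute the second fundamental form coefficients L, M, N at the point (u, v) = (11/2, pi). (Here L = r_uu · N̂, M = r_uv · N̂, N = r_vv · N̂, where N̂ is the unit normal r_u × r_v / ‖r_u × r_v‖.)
L = 0;  M = -8*sqrt(185)/185;  N = 0

Compute the unit normal N̂(u, v) = (4*sin(v)/sqrt(u^2 + 16), -4*cos(v)/sqrt(u^2 + 16), u/sqrt(u^2 + 16)), and the second partials r_uu, r_uv, r_vv. Take dot products:
  L(u, v) = r_uu · N̂ = 0,
  M(u, v) = r_uv · N̂ = -4/sqrt(u^2 + 16),
  N(u, v) = r_vv · N̂ = 0.
Evaluating at (u, v) = (11/2, pi):
  L = 0, M = -8*sqrt(185)/185, N = 0.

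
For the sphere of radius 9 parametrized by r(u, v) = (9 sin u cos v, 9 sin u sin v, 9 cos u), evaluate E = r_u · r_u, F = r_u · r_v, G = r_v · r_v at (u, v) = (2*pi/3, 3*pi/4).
E = 81;  F = 0;  G = 243/4

Partials: r_u = (9*cos(u)*cos(v), 9*sin(v)*cos(u), -9*sin(u)), r_v = (-9*sin(u)*sin(v), 9*sin(u)*cos(v), 0). As functions of (u, v):
  E = r_u · r_u = 81,
  F = r_u · r_v = 0,
  G = r_v · r_v = 81*sin(u)^2.
Evaluating at (u, v) = (2*pi/3, 3*pi/4): E = 81, F = 0, G = 243/4.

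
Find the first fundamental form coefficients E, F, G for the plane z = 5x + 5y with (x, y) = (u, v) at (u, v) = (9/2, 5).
E = 26;  F = 25;  G = 26

Partials: r_u = (1, 0, 5), r_v = (0, 1, 5). As functions of (u, v):
  E = r_u · r_u = 26,
  F = r_u · r_v = 25,
  G = r_v · r_v = 26.
Evaluating at (u, v) = (9/2, 5): E = 26, F = 25, G = 26.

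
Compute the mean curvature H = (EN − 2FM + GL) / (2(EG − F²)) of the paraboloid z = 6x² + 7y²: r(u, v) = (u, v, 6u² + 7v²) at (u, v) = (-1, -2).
H = 5725*sqrt(929)/863041

With E = 144*u^2 + 1, F = 168*u*v, G = 196*v^2 + 1, L = 12/sqrt(144*u^2 + 196*v^2 + 1), M = 0, N = 14/sqrt(144*u^2 + 196*v^2 + 1), assemble
  H = (EN − 2FM + GL) / (2(EG − F²)) = (1008*u^2 + 1176*v^2 + 13)/(144*u^2 + 196*v^2 + 1)^(3/2).
At (u, v) = (-1, -2): H = 5725*sqrt(929)/863041.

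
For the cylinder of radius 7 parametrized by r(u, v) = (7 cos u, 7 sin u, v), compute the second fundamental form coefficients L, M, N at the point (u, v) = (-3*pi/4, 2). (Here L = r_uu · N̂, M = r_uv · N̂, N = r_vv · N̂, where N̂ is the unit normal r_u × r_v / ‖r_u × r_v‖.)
L = -7;  M = 0;  N = 0

Compute the unit normal N̂(u, v) = (cos(u), sin(u), 0), and the second partials r_uu, r_uv, r_vv. Take dot products:
  L(u, v) = r_uu · N̂ = -7,
  M(u, v) = r_uv · N̂ = 0,
  N(u, v) = r_vv · N̂ = 0.
Evaluating at (u, v) = (-3*pi/4, 2):
  L = -7, M = 0, N = 0.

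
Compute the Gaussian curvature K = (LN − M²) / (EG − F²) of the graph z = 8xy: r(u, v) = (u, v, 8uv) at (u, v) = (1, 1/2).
K = -64/6561

Coefficients of the first fundamental form: E = 64*v^2 + 1, F = 64*u*v, G = 64*u^2 + 1.
Coefficients of the second fundamental form: L = 0, M = 8/sqrt(64*u^2 + 64*v^2 + 1), N = 0.
Assemble K = (LN − M²)/(EG − F²) = -64/(4096*u^4 + 8192*u^2*v^2 + 128*u^2 + 4096*v^4 + 128*v^2 + 1). At (u, v) = (1, 1/2): K = -64/6561.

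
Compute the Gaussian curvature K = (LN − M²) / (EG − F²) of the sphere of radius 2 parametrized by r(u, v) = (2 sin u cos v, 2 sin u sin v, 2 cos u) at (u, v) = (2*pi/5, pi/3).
K = 1/4

Coefficients of the first fundamental form: E = 4, F = 0, G = 4*sin(u)^2.
Coefficients of the second fundamental form: L = -2*sin(u)/Abs(sin(u)), M = 0, N = -2*sin(u)^3/Abs(sin(u)).
Assemble K = (LN − M²)/(EG − F²) = 1/4. At (u, v) = (2*pi/5, pi/3): K = 1/4.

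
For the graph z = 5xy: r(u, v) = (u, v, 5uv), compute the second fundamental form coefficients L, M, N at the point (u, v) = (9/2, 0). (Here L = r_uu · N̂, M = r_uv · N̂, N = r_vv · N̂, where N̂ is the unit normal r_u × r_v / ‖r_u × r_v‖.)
L = 0;  M = 10*sqrt(2029)/2029;  N = 0

Compute the unit normal N̂(u, v) = (-5*v/sqrt(25*u^2 + 25*v^2 + 1), -5*u/sqrt(25*u^2 + 25*v^2 + 1), 1/sqrt(25*u^2 + 25*v^2 + 1)), and the second partials r_uu, r_uv, r_vv. Take dot products:
  L(u, v) = r_uu · N̂ = 0,
  M(u, v) = r_uv · N̂ = 5/sqrt(25*u^2 + 25*v^2 + 1),
  N(u, v) = r_vv · N̂ = 0.
Evaluating at (u, v) = (9/2, 0):
  L = 0, M = 10*sqrt(2029)/2029, N = 0.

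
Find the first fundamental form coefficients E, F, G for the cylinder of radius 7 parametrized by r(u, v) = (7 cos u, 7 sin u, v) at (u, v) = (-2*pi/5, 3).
E = 49;  F = 0;  G = 1

Partials: r_u = (-7*sin(u), 7*cos(u), 0), r_v = (0, 0, 1). As functions of (u, v):
  E = r_u · r_u = 49,
  F = r_u · r_v = 0,
  G = r_v · r_v = 1.
Evaluating at (u, v) = (-2*pi/5, 3): E = 49, F = 0, G = 1.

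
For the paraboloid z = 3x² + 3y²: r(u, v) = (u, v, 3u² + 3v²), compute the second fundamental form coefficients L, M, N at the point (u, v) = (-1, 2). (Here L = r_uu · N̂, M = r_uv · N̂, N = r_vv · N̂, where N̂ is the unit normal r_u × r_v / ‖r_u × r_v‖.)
L = 6*sqrt(181)/181;  M = 0;  N = 6*sqrt(181)/181

Compute the unit normal N̂(u, v) = (-6*u/sqrt(36*u^2 + 36*v^2 + 1), -6*v/sqrt(36*u^2 + 36*v^2 + 1), 1/sqrt(36*u^2 + 36*v^2 + 1)), and the second partials r_uu, r_uv, r_vv. Take dot products:
  L(u, v) = r_uu · N̂ = 6/sqrt(36*u^2 + 36*v^2 + 1),
  M(u, v) = r_uv · N̂ = 0,
  N(u, v) = r_vv · N̂ = 6/sqrt(36*u^2 + 36*v^2 + 1).
Evaluating at (u, v) = (-1, 2):
  L = 6*sqrt(181)/181, M = 0, N = 6*sqrt(181)/181.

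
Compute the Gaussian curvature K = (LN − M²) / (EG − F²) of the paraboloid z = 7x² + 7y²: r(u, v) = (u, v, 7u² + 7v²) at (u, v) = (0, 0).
K = 196

Coefficients of the first fundamental form: E = 196*u^2 + 1, F = 196*u*v, G = 196*v^2 + 1.
Coefficients of the second fundamental form: L = 14/sqrt(196*u^2 + 196*v^2 + 1), M = 0, N = 14/sqrt(196*u^2 + 196*v^2 + 1).
Assemble K = (LN − M²)/(EG − F²) = 196/(38416*u^4 + 76832*u^2*v^2 + 392*u^2 + 38416*v^4 + 392*v^2 + 1). At (u, v) = (0, 0): K = 196.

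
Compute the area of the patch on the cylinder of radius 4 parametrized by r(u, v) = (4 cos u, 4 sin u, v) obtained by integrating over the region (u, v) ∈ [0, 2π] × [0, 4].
Area = 32*pi

Area = ∫∫ √(EG − F²) du dv with √(EG − F²) = 4. Integrating over [0, 2π] × [0, 4] gives 32*pi.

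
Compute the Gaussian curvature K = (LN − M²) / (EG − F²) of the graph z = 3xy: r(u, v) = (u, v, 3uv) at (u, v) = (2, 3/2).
K = -144/52441

Coefficients of the first fundamental form: E = 9*v^2 + 1, F = 9*u*v, G = 9*u^2 + 1.
Coefficients of the second fundamental form: L = 0, M = 3/sqrt(9*u^2 + 9*v^2 + 1), N = 0.
Assemble K = (LN − M²)/(EG − F²) = -9/(81*u^4 + 162*u^2*v^2 + 18*u^2 + 81*v^4 + 18*v^2 + 1). At (u, v) = (2, 3/2): K = -144/52441.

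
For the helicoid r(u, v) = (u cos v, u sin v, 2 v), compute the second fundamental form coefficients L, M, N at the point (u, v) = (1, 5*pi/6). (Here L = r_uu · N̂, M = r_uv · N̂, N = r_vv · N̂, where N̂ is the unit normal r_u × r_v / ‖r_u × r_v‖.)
L = 0;  M = -2*sqrt(5)/5;  N = 0

Compute the unit normal N̂(u, v) = (2*sin(v)/sqrt(u^2 + 4), -2*cos(v)/sqrt(u^2 + 4), u/sqrt(u^2 + 4)), and the second partials r_uu, r_uv, r_vv. Take dot products:
  L(u, v) = r_uu · N̂ = 0,
  M(u, v) = r_uv · N̂ = -2/sqrt(u^2 + 4),
  N(u, v) = r_vv · N̂ = 0.
Evaluating at (u, v) = (1, 5*pi/6):
  L = 0, M = -2*sqrt(5)/5, N = 0.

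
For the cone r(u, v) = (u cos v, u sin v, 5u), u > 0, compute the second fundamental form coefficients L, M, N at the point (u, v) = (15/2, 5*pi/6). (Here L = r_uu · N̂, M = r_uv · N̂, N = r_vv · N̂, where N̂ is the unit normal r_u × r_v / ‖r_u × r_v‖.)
L = 0;  M = 0;  N = 75*sqrt(26)/52

Compute the unit normal N̂(u, v) = (-5*sqrt(26)*u*cos(v)/(26*Abs(u)), -5*sqrt(26)*u*sin(v)/(26*Abs(u)), sqrt(26)*u/(26*Abs(u))), and the second partials r_uu, r_uv, r_vv. Take dot products:
  L(u, v) = r_uu · N̂ = 0,
  M(u, v) = r_uv · N̂ = 0,
  N(u, v) = r_vv · N̂ = 5*sqrt(26)*u^2/(26*Abs(u)).
Evaluating at (u, v) = (15/2, 5*pi/6):
  L = 0, M = 0, N = 75*sqrt(26)/52.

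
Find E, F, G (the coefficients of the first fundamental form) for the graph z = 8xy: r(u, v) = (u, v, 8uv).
E = 64*v^2 + 1;  F = 64*u*v;  G = 64*u^2 + 1

Compute partials: r_u = (1, 0, 8*v), r_v = (0, 1, 8*u). Then
  E = r_u · r_u = 64*v^2 + 1,
  F = r_u · r_v = 64*u*v,
  G = r_v · r_v = 64*u^2 + 1.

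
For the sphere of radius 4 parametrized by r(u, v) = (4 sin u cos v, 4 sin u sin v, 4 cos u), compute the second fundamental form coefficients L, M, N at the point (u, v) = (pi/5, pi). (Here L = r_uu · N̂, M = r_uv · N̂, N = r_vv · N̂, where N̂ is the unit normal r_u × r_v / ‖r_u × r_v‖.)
L = -4;  M = 0;  N = -5/2 + sqrt(5)/2

Compute the unit normal N̂(u, v) = (sin(u)^2*cos(v)/Abs(sin(u)), sin(u)^2*sin(v)/Abs(sin(u)), sin(2*u)/(2*Abs(sin(u)))), and the second partials r_uu, r_uv, r_vv. Take dot products:
  L(u, v) = r_uu · N̂ = -4*sin(u)/Abs(sin(u)),
  M(u, v) = r_uv · N̂ = 0,
  N(u, v) = r_vv · N̂ = -4*sin(u)^3/Abs(sin(u)).
Evaluating at (u, v) = (pi/5, pi):
  L = -4, M = 0, N = -5/2 + sqrt(5)/2.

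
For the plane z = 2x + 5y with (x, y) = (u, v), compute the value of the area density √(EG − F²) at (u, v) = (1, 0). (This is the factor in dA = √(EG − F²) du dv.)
√(EG − F²)|_{(1, 0)} = sqrt(30)

E = 5, F = 10, G = 26, so EG − F² = 30. Taking the positive square root: √(EG − F²) = sqrt(30). At (u, v) = (1, 0): sqrt(30).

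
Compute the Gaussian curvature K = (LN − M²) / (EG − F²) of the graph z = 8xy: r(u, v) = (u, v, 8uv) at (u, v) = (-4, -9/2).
K = -64/5387041

Coefficients of the first fundamental form: E = 64*v^2 + 1, F = 64*u*v, G = 64*u^2 + 1.
Coefficients of the second fundamental form: L = 0, M = 8/sqrt(64*u^2 + 64*v^2 + 1), N = 0.
Assemble K = (LN − M²)/(EG − F²) = -64/(4096*u^4 + 8192*u^2*v^2 + 128*u^2 + 4096*v^4 + 128*v^2 + 1). At (u, v) = (-4, -9/2): K = -64/5387041.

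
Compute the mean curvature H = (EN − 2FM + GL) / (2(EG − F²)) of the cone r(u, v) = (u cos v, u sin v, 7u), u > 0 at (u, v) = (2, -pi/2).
H = 7*sqrt(2)/40

With E = 50, F = 0, G = u^2, L = 0, M = 0, N = 7*sqrt(2)*u^2/(10*Abs(u)), assemble
  H = (EN − 2FM + GL) / (2(EG − F²)) = 7*sqrt(2)/(20*Abs(u)).
At (u, v) = (2, -pi/2): H = 7*sqrt(2)/40.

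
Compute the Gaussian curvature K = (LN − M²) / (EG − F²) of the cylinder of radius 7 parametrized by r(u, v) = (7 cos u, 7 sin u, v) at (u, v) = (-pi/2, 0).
K = 0

Coefficients of the first fundamental form: E = 49, F = 0, G = 1.
Coefficients of the second fundamental form: L = -7, M = 0, N = 0.
Assemble K = (LN − M²)/(EG − F²) = 0. At (u, v) = (-pi/2, 0): K = 0.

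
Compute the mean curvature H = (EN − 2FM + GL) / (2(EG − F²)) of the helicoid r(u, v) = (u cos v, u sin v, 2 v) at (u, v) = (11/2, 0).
H = 0

With E = 1, F = 0, G = u^2 + 4, L = 0, M = -2/sqrt(u^2 + 4), N = 0, assemble
  H = (EN − 2FM + GL) / (2(EG − F²)) = 0.
At (u, v) = (11/2, 0): H = 0.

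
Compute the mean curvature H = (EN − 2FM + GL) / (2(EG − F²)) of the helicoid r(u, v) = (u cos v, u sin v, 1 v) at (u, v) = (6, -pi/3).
H = 0

With E = 1, F = 0, G = u^2 + 1, L = 0, M = -1/sqrt(u^2 + 1), N = 0, assemble
  H = (EN − 2FM + GL) / (2(EG − F²)) = 0.
At (u, v) = (6, -pi/3): H = 0.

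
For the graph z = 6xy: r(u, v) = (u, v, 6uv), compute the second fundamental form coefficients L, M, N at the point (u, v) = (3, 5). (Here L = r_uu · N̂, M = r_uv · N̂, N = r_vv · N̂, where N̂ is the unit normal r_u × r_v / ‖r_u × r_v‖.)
L = 0;  M = 6/35;  N = 0

Compute the unit normal N̂(u, v) = (-6*v/sqrt(36*u^2 + 36*v^2 + 1), -6*u/sqrt(36*u^2 + 36*v^2 + 1), 1/sqrt(36*u^2 + 36*v^2 + 1)), and the second partials r_uu, r_uv, r_vv. Take dot products:
  L(u, v) = r_uu · N̂ = 0,
  M(u, v) = r_uv · N̂ = 6/sqrt(36*u^2 + 36*v^2 + 1),
  N(u, v) = r_vv · N̂ = 0.
Evaluating at (u, v) = (3, 5):
  L = 0, M = 6/35, N = 0.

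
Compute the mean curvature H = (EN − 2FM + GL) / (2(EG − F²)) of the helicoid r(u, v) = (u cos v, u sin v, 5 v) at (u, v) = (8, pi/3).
H = 0

With E = 1, F = 0, G = u^2 + 25, L = 0, M = -5/sqrt(u^2 + 25), N = 0, assemble
  H = (EN − 2FM + GL) / (2(EG − F²)) = 0.
At (u, v) = (8, pi/3): H = 0.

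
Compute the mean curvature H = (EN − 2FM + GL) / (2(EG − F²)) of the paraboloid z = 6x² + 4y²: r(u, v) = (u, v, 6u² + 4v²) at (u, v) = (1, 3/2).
H = 1450/4913

With E = 144*u^2 + 1, F = 96*u*v, G = 64*v^2 + 1, L = 12/sqrt(144*u^2 + 64*v^2 + 1), M = 0, N = 8/sqrt(144*u^2 + 64*v^2 + 1), assemble
  H = (EN − 2FM + GL) / (2(EG − F²)) = 2*(288*u^2 + 192*v^2 + 5)/(144*u^2 + 64*v^2 + 1)^(3/2).
At (u, v) = (1, 3/2): H = 1450/4913.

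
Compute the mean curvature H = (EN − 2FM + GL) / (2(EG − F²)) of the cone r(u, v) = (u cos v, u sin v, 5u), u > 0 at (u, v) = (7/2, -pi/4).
H = 5*sqrt(26)/182

With E = 26, F = 0, G = u^2, L = 0, M = 0, N = 5*sqrt(26)*u^2/(26*Abs(u)), assemble
  H = (EN − 2FM + GL) / (2(EG − F²)) = 5*sqrt(26)/(52*Abs(u)).
At (u, v) = (7/2, -pi/4): H = 5*sqrt(26)/182.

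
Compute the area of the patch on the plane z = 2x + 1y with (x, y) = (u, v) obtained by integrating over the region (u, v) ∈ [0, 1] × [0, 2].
Area = 2*sqrt(6)

Area = ∫∫ √(EG − F²) du dv with √(EG − F²) = sqrt(6). Integrating over [0, 1] × [0, 2] gives 2*sqrt(6).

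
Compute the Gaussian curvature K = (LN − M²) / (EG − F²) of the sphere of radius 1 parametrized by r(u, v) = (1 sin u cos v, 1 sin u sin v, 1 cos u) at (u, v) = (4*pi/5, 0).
K = 1

Coefficients of the first fundamental form: E = 1, F = 0, G = sin(u)^2.
Coefficients of the second fundamental form: L = -sin(u)/Abs(sin(u)), M = 0, N = -sin(u)^3/Abs(sin(u)).
Assemble K = (LN − M²)/(EG − F²) = 1. At (u, v) = (4*pi/5, 0): K = 1.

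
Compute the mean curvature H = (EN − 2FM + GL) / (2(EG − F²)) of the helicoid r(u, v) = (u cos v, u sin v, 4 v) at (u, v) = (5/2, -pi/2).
H = 0

With E = 1, F = 0, G = u^2 + 16, L = 0, M = -4/sqrt(u^2 + 16), N = 0, assemble
  H = (EN − 2FM + GL) / (2(EG − F²)) = 0.
At (u, v) = (5/2, -pi/2): H = 0.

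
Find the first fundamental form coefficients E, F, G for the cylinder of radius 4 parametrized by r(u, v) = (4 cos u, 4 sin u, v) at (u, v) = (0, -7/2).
E = 16;  F = 0;  G = 1

Partials: r_u = (-4*sin(u), 4*cos(u), 0), r_v = (0, 0, 1). As functions of (u, v):
  E = r_u · r_u = 16,
  F = r_u · r_v = 0,
  G = r_v · r_v = 1.
Evaluating at (u, v) = (0, -7/2): E = 16, F = 0, G = 1.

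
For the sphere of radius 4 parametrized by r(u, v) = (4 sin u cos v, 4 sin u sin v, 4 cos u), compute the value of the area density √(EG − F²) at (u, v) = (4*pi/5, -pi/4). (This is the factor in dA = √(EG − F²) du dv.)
√(EG − F²)|_{(4*pi/5, -pi/4)} = 4*sqrt(10 - 2*sqrt(5))

E = 16, F = 0, G = 16*sin(u)^2, so EG − F² = 256*sin(u)^2. Taking the positive square root: √(EG − F²) = 16*Abs(sin(u)). At (u, v) = (4*pi/5, -pi/4): 4*sqrt(10 - 2*sqrt(5)).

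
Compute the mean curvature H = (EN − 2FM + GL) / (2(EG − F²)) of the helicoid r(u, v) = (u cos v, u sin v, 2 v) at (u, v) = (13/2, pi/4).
H = 0

With E = 1, F = 0, G = u^2 + 4, L = 0, M = -2/sqrt(u^2 + 4), N = 0, assemble
  H = (EN − 2FM + GL) / (2(EG − F²)) = 0.
At (u, v) = (13/2, pi/4): H = 0.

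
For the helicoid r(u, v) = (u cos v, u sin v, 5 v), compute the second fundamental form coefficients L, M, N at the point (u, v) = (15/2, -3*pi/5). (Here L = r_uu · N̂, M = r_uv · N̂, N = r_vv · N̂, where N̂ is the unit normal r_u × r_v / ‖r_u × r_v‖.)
L = 0;  M = -2*sqrt(13)/13;  N = 0

Compute the unit normal N̂(u, v) = (5*sin(v)/sqrt(u^2 + 25), -5*cos(v)/sqrt(u^2 + 25), u/sqrt(u^2 + 25)), and the second partials r_uu, r_uv, r_vv. Take dot products:
  L(u, v) = r_uu · N̂ = 0,
  M(u, v) = r_uv · N̂ = -5/sqrt(u^2 + 25),
  N(u, v) = r_vv · N̂ = 0.
Evaluating at (u, v) = (15/2, -3*pi/5):
  L = 0, M = -2*sqrt(13)/13, N = 0.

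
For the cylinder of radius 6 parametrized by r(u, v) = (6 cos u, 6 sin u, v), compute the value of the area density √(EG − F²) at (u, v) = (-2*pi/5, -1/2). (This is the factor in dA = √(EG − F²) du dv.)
√(EG − F²)|_{(-2*pi/5, -1/2)} = 6

E = 36, F = 0, G = 1, so EG − F² = 36. Taking the positive square root: √(EG − F²) = 6. At (u, v) = (-2*pi/5, -1/2): 6.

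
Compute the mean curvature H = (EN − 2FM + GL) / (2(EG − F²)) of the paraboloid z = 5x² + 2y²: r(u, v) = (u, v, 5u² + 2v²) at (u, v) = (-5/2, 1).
H = 1337*sqrt(642)/412164

With E = 100*u^2 + 1, F = 40*u*v, G = 16*v^2 + 1, L = 10/sqrt(100*u^2 + 16*v^2 + 1), M = 0, N = 4/sqrt(100*u^2 + 16*v^2 + 1), assemble
  H = (EN − 2FM + GL) / (2(EG − F²)) = (200*u^2 + 80*v^2 + 7)/(100*u^2 + 16*v^2 + 1)^(3/2).
At (u, v) = (-5/2, 1): H = 1337*sqrt(642)/412164.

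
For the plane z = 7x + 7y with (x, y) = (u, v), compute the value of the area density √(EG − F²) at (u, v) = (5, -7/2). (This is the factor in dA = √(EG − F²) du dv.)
√(EG − F²)|_{(5, -7/2)} = 3*sqrt(11)

E = 50, F = 49, G = 50, so EG − F² = 99. Taking the positive square root: √(EG − F²) = 3*sqrt(11). At (u, v) = (5, -7/2): 3*sqrt(11).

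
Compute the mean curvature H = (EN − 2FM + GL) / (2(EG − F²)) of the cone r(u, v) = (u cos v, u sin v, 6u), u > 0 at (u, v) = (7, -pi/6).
H = 3*sqrt(37)/259

With E = 37, F = 0, G = u^2, L = 0, M = 0, N = 6*sqrt(37)*u^2/(37*Abs(u)), assemble
  H = (EN − 2FM + GL) / (2(EG − F²)) = 3*sqrt(37)/(37*Abs(u)).
At (u, v) = (7, -pi/6): H = 3*sqrt(37)/259.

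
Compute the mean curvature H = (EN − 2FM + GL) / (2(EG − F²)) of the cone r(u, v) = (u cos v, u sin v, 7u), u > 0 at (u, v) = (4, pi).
H = 7*sqrt(2)/80

With E = 50, F = 0, G = u^2, L = 0, M = 0, N = 7*sqrt(2)*u^2/(10*Abs(u)), assemble
  H = (EN − 2FM + GL) / (2(EG − F²)) = 7*sqrt(2)/(20*Abs(u)).
At (u, v) = (4, pi): H = 7*sqrt(2)/80.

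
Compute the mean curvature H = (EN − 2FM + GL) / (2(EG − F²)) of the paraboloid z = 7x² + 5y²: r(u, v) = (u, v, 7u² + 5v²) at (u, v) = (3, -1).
H = 9532*sqrt(1865)/3478225

With E = 196*u^2 + 1, F = 140*u*v, G = 100*v^2 + 1, L = 14/sqrt(196*u^2 + 100*v^2 + 1), M = 0, N = 10/sqrt(196*u^2 + 100*v^2 + 1), assemble
  H = (EN − 2FM + GL) / (2(EG − F²)) = 4*(245*u^2 + 175*v^2 + 3)/(196*u^2 + 100*v^2 + 1)^(3/2).
At (u, v) = (3, -1): H = 9532*sqrt(1865)/3478225.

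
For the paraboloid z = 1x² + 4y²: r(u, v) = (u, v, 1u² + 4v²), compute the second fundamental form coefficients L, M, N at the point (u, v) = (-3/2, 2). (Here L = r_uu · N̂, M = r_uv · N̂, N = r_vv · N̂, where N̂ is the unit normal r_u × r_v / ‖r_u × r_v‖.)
L = sqrt(266)/133;  M = 0;  N = 4*sqrt(266)/133

Compute the unit normal N̂(u, v) = (-2*u/sqrt(4*u^2 + 64*v^2 + 1), -8*v/sqrt(4*u^2 + 64*v^2 + 1), 1/sqrt(4*u^2 + 64*v^2 + 1)), and the second partials r_uu, r_uv, r_vv. Take dot products:
  L(u, v) = r_uu · N̂ = 2/sqrt(4*u^2 + 64*v^2 + 1),
  M(u, v) = r_uv · N̂ = 0,
  N(u, v) = r_vv · N̂ = 8/sqrt(4*u^2 + 64*v^2 + 1).
Evaluating at (u, v) = (-3/2, 2):
  L = sqrt(266)/133, M = 0, N = 4*sqrt(266)/133.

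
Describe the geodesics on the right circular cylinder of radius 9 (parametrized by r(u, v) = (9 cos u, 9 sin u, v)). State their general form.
The cylinder is flat (K = 0) and locally isometric to the plane via the development (u, v) ↦ (9 u, v). Geodesics are the pre-images of straight lines: circles (v constant), vertical lines (u constant), and helices (v = c · u + d) for constants c, d.

A right cylinder has E = 9², F = 0, G = 1, so EG − F² = 9², and L = −9, M = N = 0, giving K = (LN − M²)/(EG − F²) = 0 everywhere. A flat surface is locally isometric to the Euclidean plane via the map (u, v) ↦ (9 u, v). Straight lines in the (x̃, ỹ) plane pull back to: (a) horizontal circles (v = const), (b) vertical generators (u = const), and (c) helices (9 u tan θ = v, i.e. v = c · u + d).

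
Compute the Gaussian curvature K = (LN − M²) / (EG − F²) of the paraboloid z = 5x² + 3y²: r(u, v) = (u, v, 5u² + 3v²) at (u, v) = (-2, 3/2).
K = 15/58081

Coefficients of the first fundamental form: E = 100*u^2 + 1, F = 60*u*v, G = 36*v^2 + 1.
Coefficients of the second fundamental form: L = 10/sqrt(100*u^2 + 36*v^2 + 1), M = 0, N = 6/sqrt(100*u^2 + 36*v^2 + 1).
Assemble K = (LN − M²)/(EG − F²) = 60/(10000*u^4 + 7200*u^2*v^2 + 200*u^2 + 1296*v^4 + 72*v^2 + 1). At (u, v) = (-2, 3/2): K = 15/58081.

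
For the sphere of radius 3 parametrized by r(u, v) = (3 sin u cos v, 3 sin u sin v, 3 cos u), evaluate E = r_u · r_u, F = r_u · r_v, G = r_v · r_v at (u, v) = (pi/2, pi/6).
E = 9;  F = 0;  G = 9

Partials: r_u = (3*cos(u)*cos(v), 3*sin(v)*cos(u), -3*sin(u)), r_v = (-3*sin(u)*sin(v), 3*sin(u)*cos(v), 0). As functions of (u, v):
  E = r_u · r_u = 9,
  F = r_u · r_v = 0,
  G = r_v · r_v = 9*sin(u)^2.
Evaluating at (u, v) = (pi/2, pi/6): E = 9, F = 0, G = 9.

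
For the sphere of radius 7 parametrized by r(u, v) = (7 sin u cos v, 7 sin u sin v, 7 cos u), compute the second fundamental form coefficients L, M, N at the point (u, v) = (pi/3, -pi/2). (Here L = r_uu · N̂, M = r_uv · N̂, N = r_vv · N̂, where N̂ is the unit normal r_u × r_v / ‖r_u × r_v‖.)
L = -7;  M = 0;  N = -21/4

Compute the unit normal N̂(u, v) = (sin(u)^2*cos(v)/Abs(sin(u)), sin(u)^2*sin(v)/Abs(sin(u)), sin(2*u)/(2*Abs(sin(u)))), and the second partials r_uu, r_uv, r_vv. Take dot products:
  L(u, v) = r_uu · N̂ = -7*sin(u)/Abs(sin(u)),
  M(u, v) = r_uv · N̂ = 0,
  N(u, v) = r_vv · N̂ = -7*sin(u)^3/Abs(sin(u)).
Evaluating at (u, v) = (pi/3, -pi/2):
  L = -7, M = 0, N = -21/4.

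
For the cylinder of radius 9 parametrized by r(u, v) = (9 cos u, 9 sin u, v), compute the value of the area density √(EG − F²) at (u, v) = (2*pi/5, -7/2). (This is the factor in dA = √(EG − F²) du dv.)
√(EG − F²)|_{(2*pi/5, -7/2)} = 9

E = 81, F = 0, G = 1, so EG − F² = 81. Taking the positive square root: √(EG − F²) = 9. At (u, v) = (2*pi/5, -7/2): 9.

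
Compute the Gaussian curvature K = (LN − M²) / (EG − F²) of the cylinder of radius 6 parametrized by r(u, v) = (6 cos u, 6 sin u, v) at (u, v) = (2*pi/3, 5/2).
K = 0

Coefficients of the first fundamental form: E = 36, F = 0, G = 1.
Coefficients of the second fundamental form: L = -6, M = 0, N = 0.
Assemble K = (LN − M²)/(EG − F²) = 0. At (u, v) = (2*pi/3, 5/2): K = 0.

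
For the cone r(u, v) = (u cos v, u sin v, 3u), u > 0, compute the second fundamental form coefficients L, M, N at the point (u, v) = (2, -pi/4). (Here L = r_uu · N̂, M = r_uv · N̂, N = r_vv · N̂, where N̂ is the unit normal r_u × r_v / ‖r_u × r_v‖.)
L = 0;  M = 0;  N = 3*sqrt(10)/5

Compute the unit normal N̂(u, v) = (-3*sqrt(10)*u*cos(v)/(10*Abs(u)), -3*sqrt(10)*u*sin(v)/(10*Abs(u)), sqrt(10)*u/(10*Abs(u))), and the second partials r_uu, r_uv, r_vv. Take dot products:
  L(u, v) = r_uu · N̂ = 0,
  M(u, v) = r_uv · N̂ = 0,
  N(u, v) = r_vv · N̂ = 3*sqrt(10)*u^2/(10*Abs(u)).
Evaluating at (u, v) = (2, -pi/4):
  L = 0, M = 0, N = 3*sqrt(10)/5.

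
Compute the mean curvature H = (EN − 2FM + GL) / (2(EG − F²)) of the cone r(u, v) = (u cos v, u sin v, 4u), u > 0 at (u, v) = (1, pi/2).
H = 2*sqrt(17)/17

With E = 17, F = 0, G = u^2, L = 0, M = 0, N = 4*sqrt(17)*u^2/(17*Abs(u)), assemble
  H = (EN − 2FM + GL) / (2(EG − F²)) = 2*sqrt(17)/(17*Abs(u)).
At (u, v) = (1, pi/2): H = 2*sqrt(17)/17.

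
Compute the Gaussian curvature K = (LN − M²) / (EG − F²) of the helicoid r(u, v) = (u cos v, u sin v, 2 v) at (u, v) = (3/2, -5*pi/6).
K = -64/625

Coefficients of the first fundamental form: E = 1, F = 0, G = u^2 + 4.
Coefficients of the second fundamental form: L = 0, M = -2/sqrt(u^2 + 4), N = 0.
Assemble K = (LN − M²)/(EG − F²) = -4/(u^2 + 4)^2. At (u, v) = (3/2, -5*pi/6): K = -64/625.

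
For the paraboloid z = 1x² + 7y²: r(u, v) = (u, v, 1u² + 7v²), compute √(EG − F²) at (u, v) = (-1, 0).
√(EG − F²)|_{(-1, 0)} = sqrt(5)

E = 4*u^2 + 1, F = 28*u*v, G = 196*v^2 + 1; EG − F² = 4*u^2 + 196*v^2 + 1; √(EG − F²) = sqrt(4*u^2 + 196*v^2 + 1). At the given point: sqrt(5).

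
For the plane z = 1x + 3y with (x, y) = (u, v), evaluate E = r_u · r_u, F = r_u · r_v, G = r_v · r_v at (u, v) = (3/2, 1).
E = 2;  F = 3;  G = 10

Partials: r_u = (1, 0, 1), r_v = (0, 1, 3). As functions of (u, v):
  E = r_u · r_u = 2,
  F = r_u · r_v = 3,
  G = r_v · r_v = 10.
Evaluating at (u, v) = (3/2, 1): E = 2, F = 3, G = 10.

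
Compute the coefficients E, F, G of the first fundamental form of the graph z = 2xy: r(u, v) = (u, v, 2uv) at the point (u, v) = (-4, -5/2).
E = 26;  F = 40;  G = 65

Partials: r_u = (1, 0, 2*v), r_v = (0, 1, 2*u). As functions of (u, v):
  E = r_u · r_u = 4*v^2 + 1,
  F = r_u · r_v = 4*u*v,
  G = r_v · r_v = 4*u^2 + 1.
Evaluating at (u, v) = (-4, -5/2): E = 26, F = 40, G = 65.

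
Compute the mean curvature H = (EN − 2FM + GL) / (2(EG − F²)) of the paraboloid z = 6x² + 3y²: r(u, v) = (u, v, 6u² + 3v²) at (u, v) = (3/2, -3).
H = 2925*sqrt(649)/421201

With E = 144*u^2 + 1, F = 72*u*v, G = 36*v^2 + 1, L = 12/sqrt(144*u^2 + 36*v^2 + 1), M = 0, N = 6/sqrt(144*u^2 + 36*v^2 + 1), assemble
  H = (EN − 2FM + GL) / (2(EG − F²)) = 9*(48*u^2 + 24*v^2 + 1)/(144*u^2 + 36*v^2 + 1)^(3/2).
At (u, v) = (3/2, -3): H = 2925*sqrt(649)/421201.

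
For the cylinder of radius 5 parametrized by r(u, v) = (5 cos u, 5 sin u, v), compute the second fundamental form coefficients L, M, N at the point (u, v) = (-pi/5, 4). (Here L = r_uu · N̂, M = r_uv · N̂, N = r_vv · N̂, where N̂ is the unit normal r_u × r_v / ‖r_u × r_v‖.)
L = -5;  M = 0;  N = 0

Compute the unit normal N̂(u, v) = (cos(u), sin(u), 0), and the second partials r_uu, r_uv, r_vv. Take dot products:
  L(u, v) = r_uu · N̂ = -5,
  M(u, v) = r_uv · N̂ = 0,
  N(u, v) = r_vv · N̂ = 0.
Evaluating at (u, v) = (-pi/5, 4):
  L = -5, M = 0, N = 0.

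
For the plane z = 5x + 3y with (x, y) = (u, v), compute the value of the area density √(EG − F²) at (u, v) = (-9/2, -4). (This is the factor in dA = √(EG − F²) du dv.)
√(EG − F²)|_{(-9/2, -4)} = sqrt(35)

E = 26, F = 15, G = 10, so EG − F² = 35. Taking the positive square root: √(EG − F²) = sqrt(35). At (u, v) = (-9/2, -4): sqrt(35).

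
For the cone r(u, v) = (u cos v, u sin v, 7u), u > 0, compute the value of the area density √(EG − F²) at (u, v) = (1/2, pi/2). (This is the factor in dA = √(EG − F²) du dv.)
√(EG − F²)|_{(1/2, pi/2)} = 5*sqrt(2)/2

E = 50, F = 0, G = u^2, so EG − F² = 50*u^2. Taking the positive square root: √(EG − F²) = 5*sqrt(2)*Abs(u). At (u, v) = (1/2, pi/2): 5*sqrt(2)/2.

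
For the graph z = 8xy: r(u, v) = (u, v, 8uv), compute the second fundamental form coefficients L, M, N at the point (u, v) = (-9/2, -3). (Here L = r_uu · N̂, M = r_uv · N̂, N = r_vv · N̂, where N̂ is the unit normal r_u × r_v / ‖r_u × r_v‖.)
L = 0;  M = 8*sqrt(1873)/1873;  N = 0

Compute the unit normal N̂(u, v) = (-8*v/sqrt(64*u^2 + 64*v^2 + 1), -8*u/sqrt(64*u^2 + 64*v^2 + 1), 1/sqrt(64*u^2 + 64*v^2 + 1)), and the second partials r_uu, r_uv, r_vv. Take dot products:
  L(u, v) = r_uu · N̂ = 0,
  M(u, v) = r_uv · N̂ = 8/sqrt(64*u^2 + 64*v^2 + 1),
  N(u, v) = r_vv · N̂ = 0.
Evaluating at (u, v) = (-9/2, -3):
  L = 0, M = 8*sqrt(1873)/1873, N = 0.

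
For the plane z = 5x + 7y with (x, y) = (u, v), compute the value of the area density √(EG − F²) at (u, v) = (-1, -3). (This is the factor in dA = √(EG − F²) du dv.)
√(EG − F²)|_{(-1, -3)} = 5*sqrt(3)

E = 26, F = 35, G = 50, so EG − F² = 75. Taking the positive square root: √(EG − F²) = 5*sqrt(3). At (u, v) = (-1, -3): 5*sqrt(3).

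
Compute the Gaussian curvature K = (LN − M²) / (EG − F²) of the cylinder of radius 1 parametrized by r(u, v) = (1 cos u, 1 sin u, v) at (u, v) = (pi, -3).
K = 0

Coefficients of the first fundamental form: E = 1, F = 0, G = 1.
Coefficients of the second fundamental form: L = -1, M = 0, N = 0.
Assemble K = (LN − M²)/(EG − F²) = 0. At (u, v) = (pi, -3): K = 0.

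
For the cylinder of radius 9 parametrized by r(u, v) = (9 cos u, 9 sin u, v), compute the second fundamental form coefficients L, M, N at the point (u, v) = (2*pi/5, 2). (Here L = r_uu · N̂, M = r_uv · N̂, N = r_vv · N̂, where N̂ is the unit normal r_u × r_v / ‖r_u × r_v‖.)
L = -9;  M = 0;  N = 0

Compute the unit normal N̂(u, v) = (cos(u), sin(u), 0), and the second partials r_uu, r_uv, r_vv. Take dot products:
  L(u, v) = r_uu · N̂ = -9,
  M(u, v) = r_uv · N̂ = 0,
  N(u, v) = r_vv · N̂ = 0.
Evaluating at (u, v) = (2*pi/5, 2):
  L = -9, M = 0, N = 0.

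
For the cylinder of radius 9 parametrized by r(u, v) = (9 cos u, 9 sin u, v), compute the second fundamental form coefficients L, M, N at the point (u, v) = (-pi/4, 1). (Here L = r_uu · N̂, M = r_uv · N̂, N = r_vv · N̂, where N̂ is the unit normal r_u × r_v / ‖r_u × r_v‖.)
L = -9;  M = 0;  N = 0

Compute the unit normal N̂(u, v) = (cos(u), sin(u), 0), and the second partials r_uu, r_uv, r_vv. Take dot products:
  L(u, v) = r_uu · N̂ = -9,
  M(u, v) = r_uv · N̂ = 0,
  N(u, v) = r_vv · N̂ = 0.
Evaluating at (u, v) = (-pi/4, 1):
  L = -9, M = 0, N = 0.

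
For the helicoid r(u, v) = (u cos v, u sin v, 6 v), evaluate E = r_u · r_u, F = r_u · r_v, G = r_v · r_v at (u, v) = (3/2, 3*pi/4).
E = 1;  F = 0;  G = 153/4

Partials: r_u = (cos(v), sin(v), 0), r_v = (-u*sin(v), u*cos(v), 6). As functions of (u, v):
  E = r_u · r_u = 1,
  F = r_u · r_v = 0,
  G = r_v · r_v = u^2 + 36.
Evaluating at (u, v) = (3/2, 3*pi/4): E = 1, F = 0, G = 153/4.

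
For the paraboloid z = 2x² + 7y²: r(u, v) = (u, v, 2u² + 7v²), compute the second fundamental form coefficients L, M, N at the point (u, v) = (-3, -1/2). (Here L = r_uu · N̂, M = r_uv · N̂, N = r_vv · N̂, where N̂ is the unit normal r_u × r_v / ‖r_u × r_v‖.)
L = 2*sqrt(194)/97;  M = 0;  N = 7*sqrt(194)/97

Compute the unit normal N̂(u, v) = (-4*u/sqrt(16*u^2 + 196*v^2 + 1), -14*v/sqrt(16*u^2 + 196*v^2 + 1), 1/sqrt(16*u^2 + 196*v^2 + 1)), and the second partials r_uu, r_uv, r_vv. Take dot products:
  L(u, v) = r_uu · N̂ = 4/sqrt(16*u^2 + 196*v^2 + 1),
  M(u, v) = r_uv · N̂ = 0,
  N(u, v) = r_vv · N̂ = 14/sqrt(16*u^2 + 196*v^2 + 1).
Evaluating at (u, v) = (-3, -1/2):
  L = 2*sqrt(194)/97, M = 0, N = 7*sqrt(194)/97.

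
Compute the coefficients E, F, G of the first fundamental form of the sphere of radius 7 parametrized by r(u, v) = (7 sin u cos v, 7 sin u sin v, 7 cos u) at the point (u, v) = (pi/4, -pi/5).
E = 49;  F = 0;  G = 49/2

Partials: r_u = (7*cos(u)*cos(v), 7*sin(v)*cos(u), -7*sin(u)), r_v = (-7*sin(u)*sin(v), 7*sin(u)*cos(v), 0). As functions of (u, v):
  E = r_u · r_u = 49,
  F = r_u · r_v = 0,
  G = r_v · r_v = 49*sin(u)^2.
Evaluating at (u, v) = (pi/4, -pi/5): E = 49, F = 0, G = 49/2.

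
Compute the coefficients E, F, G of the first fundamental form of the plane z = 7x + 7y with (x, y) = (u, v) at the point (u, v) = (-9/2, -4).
E = 50;  F = 49;  G = 50

Partials: r_u = (1, 0, 7), r_v = (0, 1, 7). As functions of (u, v):
  E = r_u · r_u = 50,
  F = r_u · r_v = 49,
  G = r_v · r_v = 50.
Evaluating at (u, v) = (-9/2, -4): E = 50, F = 49, G = 50.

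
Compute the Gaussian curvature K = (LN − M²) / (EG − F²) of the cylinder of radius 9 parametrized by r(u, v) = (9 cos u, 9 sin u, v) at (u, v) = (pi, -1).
K = 0

Coefficients of the first fundamental form: E = 81, F = 0, G = 1.
Coefficients of the second fundamental form: L = -9, M = 0, N = 0.
Assemble K = (LN − M²)/(EG − F²) = 0. At (u, v) = (pi, -1): K = 0.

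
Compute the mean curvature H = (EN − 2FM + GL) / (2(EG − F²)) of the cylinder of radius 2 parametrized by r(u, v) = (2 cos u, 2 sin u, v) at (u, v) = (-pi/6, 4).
H = -1/4

With E = 4, F = 0, G = 1, L = -2, M = 0, N = 0, assemble
  H = (EN − 2FM + GL) / (2(EG − F²)) = -1/4.
At (u, v) = (-pi/6, 4): H = -1/4.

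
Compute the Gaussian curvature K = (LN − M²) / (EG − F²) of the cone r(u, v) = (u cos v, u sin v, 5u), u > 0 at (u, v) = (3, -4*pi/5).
K = 0

Coefficients of the first fundamental form: E = 26, F = 0, G = u^2.
Coefficients of the second fundamental form: L = 0, M = 0, N = 5*sqrt(26)*u^2/(26*Abs(u)).
Assemble K = (LN − M²)/(EG − F²) = 0. At (u, v) = (3, -4*pi/5): K = 0.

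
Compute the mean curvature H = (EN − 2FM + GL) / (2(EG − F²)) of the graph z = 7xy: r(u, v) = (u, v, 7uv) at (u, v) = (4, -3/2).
H = 16464*sqrt(3581)/12823561

With E = 49*v^2 + 1, F = 49*u*v, G = 49*u^2 + 1, L = 0, M = 7/sqrt(49*u^2 + 49*v^2 + 1), N = 0, assemble
  H = (EN − 2FM + GL) / (2(EG − F²)) = -343*u*v/(49*u^2 + 49*v^2 + 1)^(3/2).
At (u, v) = (4, -3/2): H = 16464*sqrt(3581)/12823561.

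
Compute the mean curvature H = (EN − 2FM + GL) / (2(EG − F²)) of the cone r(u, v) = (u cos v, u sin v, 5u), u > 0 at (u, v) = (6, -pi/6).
H = 5*sqrt(26)/312

With E = 26, F = 0, G = u^2, L = 0, M = 0, N = 5*sqrt(26)*u^2/(26*Abs(u)), assemble
  H = (EN − 2FM + GL) / (2(EG − F²)) = 5*sqrt(26)/(52*Abs(u)).
At (u, v) = (6, -pi/6): H = 5*sqrt(26)/312.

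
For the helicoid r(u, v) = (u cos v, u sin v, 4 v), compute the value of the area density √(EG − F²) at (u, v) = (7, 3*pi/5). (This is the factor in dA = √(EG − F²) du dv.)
√(EG − F²)|_{(7, 3*pi/5)} = sqrt(65)

E = 1, F = 0, G = u^2 + 16, so EG − F² = u^2 + 16. Taking the positive square root: √(EG − F²) = sqrt(u^2 + 16). At (u, v) = (7, 3*pi/5): sqrt(65).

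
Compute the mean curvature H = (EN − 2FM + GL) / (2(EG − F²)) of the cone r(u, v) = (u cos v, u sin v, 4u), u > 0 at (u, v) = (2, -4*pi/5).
H = sqrt(17)/17

With E = 17, F = 0, G = u^2, L = 0, M = 0, N = 4*sqrt(17)*u^2/(17*Abs(u)), assemble
  H = (EN − 2FM + GL) / (2(EG − F²)) = 2*sqrt(17)/(17*Abs(u)).
At (u, v) = (2, -4*pi/5): H = sqrt(17)/17.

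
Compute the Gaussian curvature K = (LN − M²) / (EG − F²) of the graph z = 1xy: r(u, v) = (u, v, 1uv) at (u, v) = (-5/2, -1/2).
K = -4/225

Coefficients of the first fundamental form: E = v^2 + 1, F = u*v, G = u^2 + 1.
Coefficients of the second fundamental form: L = 0, M = 1/sqrt(u^2 + v^2 + 1), N = 0.
Assemble K = (LN − M²)/(EG − F²) = 1/((u^2*v^2 - (u^2 + 1)*(v^2 + 1))*(u^2 + v^2 + 1)). At (u, v) = (-5/2, -1/2): K = -4/225.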